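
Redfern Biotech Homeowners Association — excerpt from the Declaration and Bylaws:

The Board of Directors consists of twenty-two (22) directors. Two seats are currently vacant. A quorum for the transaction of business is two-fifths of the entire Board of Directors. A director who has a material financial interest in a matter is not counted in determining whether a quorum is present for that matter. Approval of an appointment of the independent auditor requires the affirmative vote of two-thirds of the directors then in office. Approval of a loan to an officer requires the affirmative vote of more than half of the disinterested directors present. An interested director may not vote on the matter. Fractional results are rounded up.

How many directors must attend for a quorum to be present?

2/5 of 22 = 8.80, rounded up to 9.

9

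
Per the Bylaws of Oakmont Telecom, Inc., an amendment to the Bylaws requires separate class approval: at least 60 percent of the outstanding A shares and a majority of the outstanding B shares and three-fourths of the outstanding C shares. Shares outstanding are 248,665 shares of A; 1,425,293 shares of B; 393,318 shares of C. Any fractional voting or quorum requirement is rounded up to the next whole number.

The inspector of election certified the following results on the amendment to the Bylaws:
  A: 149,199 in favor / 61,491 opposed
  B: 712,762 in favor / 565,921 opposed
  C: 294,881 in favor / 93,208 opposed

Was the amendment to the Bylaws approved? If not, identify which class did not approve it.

A: 3/5 of 248665 = 149199; 149,199 required, 149,199 in favor — approved.
B: a majority of 1425293 is 712647; 712,647 required, 712,762 in favor — approved.
C: 3/4 of 393318 = 294988.50, rounded up to 294989; 294,989 required, 294,881 in favor — not approved.

Not approved — the C shares did not give the required vote.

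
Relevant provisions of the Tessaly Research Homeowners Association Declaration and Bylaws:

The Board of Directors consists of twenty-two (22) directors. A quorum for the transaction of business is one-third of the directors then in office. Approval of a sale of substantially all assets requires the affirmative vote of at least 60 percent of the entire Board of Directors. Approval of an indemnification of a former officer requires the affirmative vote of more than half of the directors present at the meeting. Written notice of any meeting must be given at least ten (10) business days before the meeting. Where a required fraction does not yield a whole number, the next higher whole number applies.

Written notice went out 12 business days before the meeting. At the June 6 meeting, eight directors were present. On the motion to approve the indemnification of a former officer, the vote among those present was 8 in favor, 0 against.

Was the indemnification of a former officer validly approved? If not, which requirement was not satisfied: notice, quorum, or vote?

Notice: 12 business days given; 10 required (12 ≥ 10). Satisfied.
Quorum: 8 present; quorum is 8. Satisfied.
Vote: the indemnification of a former officer requires a majority of the directors present (8). A majority of 8 is 5, so 5 affirmative votes are needed; 8 voted in favor. Satisfied.

Valid — all requirements satisfied.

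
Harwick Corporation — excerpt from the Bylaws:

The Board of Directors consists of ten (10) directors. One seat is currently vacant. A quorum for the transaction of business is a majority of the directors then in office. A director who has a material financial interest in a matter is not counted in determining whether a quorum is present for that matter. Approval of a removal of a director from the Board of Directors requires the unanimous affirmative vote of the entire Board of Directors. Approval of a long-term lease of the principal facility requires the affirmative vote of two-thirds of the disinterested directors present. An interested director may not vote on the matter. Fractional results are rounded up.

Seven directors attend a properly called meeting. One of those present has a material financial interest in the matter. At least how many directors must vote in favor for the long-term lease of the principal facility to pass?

The long-term lease of the principal facility requires two-thirds of the disinterested directors present (7 − 1 = 6).
2/3 of 6 = 4.

4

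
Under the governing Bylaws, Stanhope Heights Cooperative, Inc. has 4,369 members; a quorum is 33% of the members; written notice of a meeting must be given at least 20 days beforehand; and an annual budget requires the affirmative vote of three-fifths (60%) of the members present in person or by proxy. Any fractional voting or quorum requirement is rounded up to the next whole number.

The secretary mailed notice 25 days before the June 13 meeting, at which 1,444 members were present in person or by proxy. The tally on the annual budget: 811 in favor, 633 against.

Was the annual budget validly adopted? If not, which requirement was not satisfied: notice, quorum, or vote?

Invalid — vote requirement not satisfied.

Notice: 25 days given; 20 required. Satisfied.
Quorum: 33% of 4,369 = 1,441.77, rounded up to 1,442; 1,444 present. Satisfied.
Vote: requires three-fifths of those present (1,444); 3/5 of 1444 = 866.40, rounded up to 867, so 867 needed; 811 in favor. Not satisfied.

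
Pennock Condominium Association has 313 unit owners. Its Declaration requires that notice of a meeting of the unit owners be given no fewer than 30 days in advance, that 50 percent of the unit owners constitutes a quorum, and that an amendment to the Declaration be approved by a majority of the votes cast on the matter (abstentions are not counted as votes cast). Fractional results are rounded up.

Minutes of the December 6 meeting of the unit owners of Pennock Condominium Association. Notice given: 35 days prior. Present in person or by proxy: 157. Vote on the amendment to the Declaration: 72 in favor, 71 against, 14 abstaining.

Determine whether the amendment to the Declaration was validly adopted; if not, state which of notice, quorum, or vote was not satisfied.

Valid — all requirements satisfied.

Notice: 35 days given; 30 required. Satisfied.
Quorum: 50% of 313 = 156.50, rounded up to 157; 157 present. Satisfied.
Vote: requires a majority of the votes cast (157 − 14 abstaining = 143); a majority of 143 is 72, so 72 needed; 72 in favor. Satisfied.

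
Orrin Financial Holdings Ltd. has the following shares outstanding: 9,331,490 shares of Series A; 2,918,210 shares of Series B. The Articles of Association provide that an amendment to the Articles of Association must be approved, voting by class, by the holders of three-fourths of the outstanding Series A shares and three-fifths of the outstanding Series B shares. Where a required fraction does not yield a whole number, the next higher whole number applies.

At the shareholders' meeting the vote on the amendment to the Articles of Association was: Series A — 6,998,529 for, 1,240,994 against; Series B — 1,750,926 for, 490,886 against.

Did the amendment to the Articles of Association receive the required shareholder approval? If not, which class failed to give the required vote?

Not approved — the Series A shares did not give the required vote.

Series A: 3/4 of 9331490 = 6998617.50, rounded up to 6998618; 6,998,618 required, 6,998,529 in favor — not approved.
Series B: 3/5 of 2918210 = 1750926; 1,750,926 required, 1,750,926 in favor — approved.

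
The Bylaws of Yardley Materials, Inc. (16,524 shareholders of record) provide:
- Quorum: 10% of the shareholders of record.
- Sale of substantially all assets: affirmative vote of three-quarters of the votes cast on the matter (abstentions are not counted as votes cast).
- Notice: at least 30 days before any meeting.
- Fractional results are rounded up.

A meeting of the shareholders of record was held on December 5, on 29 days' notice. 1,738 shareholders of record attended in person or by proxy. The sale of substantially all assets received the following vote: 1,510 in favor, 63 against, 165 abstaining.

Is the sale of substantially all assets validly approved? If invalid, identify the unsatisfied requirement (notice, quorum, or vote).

Invalid — notice requirement not satisfied.

Notice: 29 days given; 30 required. Not satisfied.
Quorum: 10% of 16,524 = 1,652.40, rounded up to 1,653; 1,738 present. Satisfied.
Vote: requires three-fourths of the votes cast (1,738 − 165 abstaining = 1,573); 3/4 of 1573 = 1179.75, rounded up to 1180, so 1,180 needed; 1,510 in favor. Satisfied.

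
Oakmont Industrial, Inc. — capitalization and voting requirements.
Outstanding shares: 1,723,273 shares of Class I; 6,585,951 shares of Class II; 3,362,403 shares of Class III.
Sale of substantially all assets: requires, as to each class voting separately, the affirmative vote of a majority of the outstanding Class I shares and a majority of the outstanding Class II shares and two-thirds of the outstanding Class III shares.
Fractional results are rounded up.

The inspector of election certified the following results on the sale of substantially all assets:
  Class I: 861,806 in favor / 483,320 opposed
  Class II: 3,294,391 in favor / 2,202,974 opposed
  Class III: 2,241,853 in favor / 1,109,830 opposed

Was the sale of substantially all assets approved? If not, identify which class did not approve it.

Class I: a majority of 1723273 is 861637; 861,637 required, 861,806 in favor — approved.
Class II: a majority of 6585951 is 3292976; 3,292,976 required, 3,294,391 in favor — approved.
Class III: 2/3 of 3362403 = 2241602; 2,241,602 required, 2,241,853 in favor — approved.

Approved — every class gave the required vote.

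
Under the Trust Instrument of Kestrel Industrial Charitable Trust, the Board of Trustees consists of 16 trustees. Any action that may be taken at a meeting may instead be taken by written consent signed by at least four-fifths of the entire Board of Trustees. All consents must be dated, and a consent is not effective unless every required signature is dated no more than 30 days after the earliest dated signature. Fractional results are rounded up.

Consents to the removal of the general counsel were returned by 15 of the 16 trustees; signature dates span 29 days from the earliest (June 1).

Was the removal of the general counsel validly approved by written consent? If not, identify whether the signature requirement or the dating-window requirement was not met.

Effective — both the signature and dating-window requirements are satisfied.

Signatures required: at least four-fifths of 16 — 4/5 of 16 = 12.80, rounded up to 13, so 13 needed; 15 signed. Sufficient.
Dating window: the latest signature is 29 days after the earliest; the limit is 30 days. Within the window.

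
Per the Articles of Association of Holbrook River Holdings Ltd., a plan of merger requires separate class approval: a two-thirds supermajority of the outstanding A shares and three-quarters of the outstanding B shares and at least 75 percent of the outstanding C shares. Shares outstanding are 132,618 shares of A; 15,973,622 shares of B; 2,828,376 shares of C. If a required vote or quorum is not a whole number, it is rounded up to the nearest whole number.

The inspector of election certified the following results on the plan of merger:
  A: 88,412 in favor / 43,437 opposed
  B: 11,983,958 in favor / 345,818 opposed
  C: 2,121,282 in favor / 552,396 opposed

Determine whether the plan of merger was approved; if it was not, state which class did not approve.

Approved — every class gave the required vote.

A: 2/3 of 132618 = 88412; 88,412 required, 88,412 in favor — approved.
B: 3/4 of 15973622 = 11980216.50, rounded up to 11980217; 11,980,217 required, 11,983,958 in favor — approved.
C: 3/4 of 2828376 = 2121282; 2,121,282 required, 2,121,282 in favor — approved.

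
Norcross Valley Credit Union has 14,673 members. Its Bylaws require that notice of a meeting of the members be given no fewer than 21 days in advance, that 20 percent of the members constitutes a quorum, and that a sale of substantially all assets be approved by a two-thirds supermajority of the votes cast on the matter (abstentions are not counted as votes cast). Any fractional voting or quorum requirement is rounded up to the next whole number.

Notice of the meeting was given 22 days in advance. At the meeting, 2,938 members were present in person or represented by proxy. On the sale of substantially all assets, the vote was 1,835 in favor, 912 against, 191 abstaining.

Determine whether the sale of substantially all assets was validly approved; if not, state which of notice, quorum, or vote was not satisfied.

Valid — all requirements satisfied.

Notice: 22 days given; 21 required. Satisfied.
Quorum: 20% of 14,673 = 2,934.60, rounded up to 2,935; 2,938 present. Satisfied.
Vote: requires two-thirds of the votes cast (2,938 − 191 abstaining = 2,747); 2/3 of 2747 = 1831.33, rounded up to 1832, so 1,832 needed; 1,835 in favor. Satisfied.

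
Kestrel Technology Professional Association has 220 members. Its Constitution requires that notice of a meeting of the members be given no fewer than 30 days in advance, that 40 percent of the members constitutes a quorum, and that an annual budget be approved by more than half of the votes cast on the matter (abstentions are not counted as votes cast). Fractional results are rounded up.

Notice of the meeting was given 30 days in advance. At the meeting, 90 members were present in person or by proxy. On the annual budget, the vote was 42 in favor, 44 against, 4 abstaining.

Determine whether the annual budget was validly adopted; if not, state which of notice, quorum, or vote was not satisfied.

Invalid — vote requirement not satisfied.

Notice: 30 days given; 30 required. Satisfied.
Quorum: 40% of 220 = 88; 90 present. Satisfied.
Vote: requires a majority of the votes cast (90 − 4 abstaining = 86); a majority of 86 is 44, so 44 needed; 42 in favor. Not satisfied.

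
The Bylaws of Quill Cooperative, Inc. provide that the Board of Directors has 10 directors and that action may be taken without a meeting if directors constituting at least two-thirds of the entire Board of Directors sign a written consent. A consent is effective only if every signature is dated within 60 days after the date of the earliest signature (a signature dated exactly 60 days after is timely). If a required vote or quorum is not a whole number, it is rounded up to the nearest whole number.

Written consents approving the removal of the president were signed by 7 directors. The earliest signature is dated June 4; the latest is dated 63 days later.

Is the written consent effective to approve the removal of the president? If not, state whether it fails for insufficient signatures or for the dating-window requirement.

Signatures required: at least two-thirds of 10 — 2/3 of 10 = 6.67, rounded up to 7, so 7 needed; 7 signed. Sufficient.
Dating window: the latest signature is 63 days after the earliest; the limit is 60 days. Outside the window.

Not effective — dating-window requirement not satisfied.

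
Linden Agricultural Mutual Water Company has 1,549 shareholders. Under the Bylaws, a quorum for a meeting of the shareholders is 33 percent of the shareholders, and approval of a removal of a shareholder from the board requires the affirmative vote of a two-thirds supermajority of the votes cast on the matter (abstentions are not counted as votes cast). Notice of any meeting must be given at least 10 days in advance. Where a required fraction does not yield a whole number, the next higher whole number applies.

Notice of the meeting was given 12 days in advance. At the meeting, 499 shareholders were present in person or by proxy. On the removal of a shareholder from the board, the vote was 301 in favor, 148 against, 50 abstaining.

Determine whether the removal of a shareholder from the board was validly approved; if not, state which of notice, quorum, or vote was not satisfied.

Notice: 12 days given; 10 required. Satisfied.
Quorum: 33% of 1,549 = 511.17, rounded up to 512; 499 present. Not satisfied.
Vote: requires two-thirds of the votes cast (499 − 50 abstaining = 449); 2/3 of 449 = 299.33, rounded up to 300, so 300 needed; 301 in favor. Satisfied.

Invalid — quorum requirement not satisfied.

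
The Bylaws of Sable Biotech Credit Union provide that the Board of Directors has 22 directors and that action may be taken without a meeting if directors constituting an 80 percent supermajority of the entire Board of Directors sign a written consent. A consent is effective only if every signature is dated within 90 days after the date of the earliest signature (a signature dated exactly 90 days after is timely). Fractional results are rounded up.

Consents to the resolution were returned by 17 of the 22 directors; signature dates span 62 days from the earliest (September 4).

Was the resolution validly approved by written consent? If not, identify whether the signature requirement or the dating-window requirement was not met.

Signatures required: an 80 percent supermajority of 22 — 4/5 of 22 = 17.60, rounded up to 18, so 18 needed; 17 signed. Insufficient.
Dating window: the latest signature is 62 days after the earliest; the limit is 90 days. Within the window.

Not effective — insufficient signatures.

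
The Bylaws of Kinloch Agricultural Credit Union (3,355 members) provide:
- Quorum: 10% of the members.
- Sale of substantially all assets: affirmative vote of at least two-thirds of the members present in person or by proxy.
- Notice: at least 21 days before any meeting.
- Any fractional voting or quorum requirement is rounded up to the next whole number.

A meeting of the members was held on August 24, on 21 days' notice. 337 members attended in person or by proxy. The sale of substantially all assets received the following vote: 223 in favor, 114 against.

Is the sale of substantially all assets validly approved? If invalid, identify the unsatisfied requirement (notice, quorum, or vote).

Notice: 21 days given; 21 required. Satisfied.
Quorum: 10% of 3,355 = 335.50, rounded up to 336; 337 present. Satisfied.
Vote: requires two-thirds of those present (337); 2/3 of 337 = 224.67, rounded up to 225, so 225 needed; 223 in favor. Not satisfied.

Invalid — vote requirement not satisfied.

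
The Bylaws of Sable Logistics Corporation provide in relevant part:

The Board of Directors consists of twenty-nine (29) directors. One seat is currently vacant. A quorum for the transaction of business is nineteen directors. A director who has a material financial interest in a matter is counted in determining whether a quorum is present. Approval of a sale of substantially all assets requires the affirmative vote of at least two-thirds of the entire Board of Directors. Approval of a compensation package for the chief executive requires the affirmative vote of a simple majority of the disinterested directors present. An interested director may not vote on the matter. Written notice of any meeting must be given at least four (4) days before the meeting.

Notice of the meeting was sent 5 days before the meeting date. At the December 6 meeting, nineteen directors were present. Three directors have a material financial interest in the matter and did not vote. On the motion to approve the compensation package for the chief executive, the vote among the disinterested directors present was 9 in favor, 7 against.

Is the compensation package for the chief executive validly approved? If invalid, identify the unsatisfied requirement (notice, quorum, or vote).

Notice: 5 days given; 4 required (5 ≥ 4). Satisfied.
Quorum: 19 present (interested directors count toward quorum); quorum is 19. Satisfied.
Vote: the compensation package for the chief executive requires a majority of the disinterested directors present (19 − 3 = 16). A majority of 16 is 9, so 9 affirmative votes are needed; 9 voted in favor. Satisfied.

Valid — all requirements satisfied.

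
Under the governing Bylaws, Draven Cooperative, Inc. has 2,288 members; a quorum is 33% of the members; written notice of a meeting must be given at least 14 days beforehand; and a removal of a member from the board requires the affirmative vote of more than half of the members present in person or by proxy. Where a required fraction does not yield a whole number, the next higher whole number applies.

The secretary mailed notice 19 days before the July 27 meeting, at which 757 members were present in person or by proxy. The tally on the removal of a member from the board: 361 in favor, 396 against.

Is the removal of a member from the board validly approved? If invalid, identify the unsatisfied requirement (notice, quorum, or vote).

Notice: 19 days given; 14 required. Satisfied.
Quorum: 33% of 2,288 = 755.04, rounded up to 756; 757 present. Satisfied.
Vote: requires a majority of those present (757); a majority of 757 is 379, so 379 needed; 361 in favor. Not satisfied.

Invalid — vote requirement not satisfied.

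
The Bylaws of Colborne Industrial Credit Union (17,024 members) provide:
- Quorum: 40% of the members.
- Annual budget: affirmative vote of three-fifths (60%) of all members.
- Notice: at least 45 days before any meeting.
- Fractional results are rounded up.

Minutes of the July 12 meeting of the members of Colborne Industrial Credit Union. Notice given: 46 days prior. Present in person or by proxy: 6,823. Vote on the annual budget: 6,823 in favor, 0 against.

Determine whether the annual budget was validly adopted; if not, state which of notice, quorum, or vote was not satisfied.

Invalid — vote requirement not satisfied.

Notice: 46 days given; 45 required. Satisfied.
Quorum: 40% of 17,024 = 6,809.60, rounded up to 6,810; 6,823 present. Satisfied.
Vote: requires three-fifths of all members (17,024); 3/5 of 17024 = 10214.40, rounded up to 10215, so 10,215 needed; 6,823 in favor. Not satisfied.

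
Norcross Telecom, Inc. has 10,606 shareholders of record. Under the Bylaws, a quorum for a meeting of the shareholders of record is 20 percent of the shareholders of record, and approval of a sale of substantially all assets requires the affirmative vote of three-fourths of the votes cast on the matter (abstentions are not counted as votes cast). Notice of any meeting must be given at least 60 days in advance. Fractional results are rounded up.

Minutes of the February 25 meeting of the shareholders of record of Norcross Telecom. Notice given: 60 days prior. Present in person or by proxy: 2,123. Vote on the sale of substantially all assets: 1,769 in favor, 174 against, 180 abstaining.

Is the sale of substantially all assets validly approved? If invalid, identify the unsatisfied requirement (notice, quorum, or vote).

Valid — all requirements satisfied.

Notice: 60 days given; 60 required. Satisfied.
Quorum: 20% of 10,606 = 2,121.20, rounded up to 2,122; 2,123 present. Satisfied.
Vote: requires three-fourths of the votes cast (2,123 − 180 abstaining = 1,943); 3/4 of 1943 = 1457.25, rounded up to 1458, so 1,458 needed; 1,769 in favor. Satisfied.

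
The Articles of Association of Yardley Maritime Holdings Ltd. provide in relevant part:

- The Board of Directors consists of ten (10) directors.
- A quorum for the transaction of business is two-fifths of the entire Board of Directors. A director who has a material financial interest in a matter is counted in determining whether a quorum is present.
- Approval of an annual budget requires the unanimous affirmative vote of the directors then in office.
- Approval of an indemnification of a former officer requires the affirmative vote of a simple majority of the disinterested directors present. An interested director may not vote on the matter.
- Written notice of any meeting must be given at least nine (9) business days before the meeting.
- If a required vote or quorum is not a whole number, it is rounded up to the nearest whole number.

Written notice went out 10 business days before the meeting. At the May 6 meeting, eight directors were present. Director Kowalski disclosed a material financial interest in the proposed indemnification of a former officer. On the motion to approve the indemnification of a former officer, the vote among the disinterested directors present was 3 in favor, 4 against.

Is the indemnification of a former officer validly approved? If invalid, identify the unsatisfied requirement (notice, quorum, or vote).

Notice: 10 business days given; 9 required (10 ≥ 9). Satisfied.
Quorum: 8 present (interested directors count toward quorum); quorum is 4. Satisfied.
Vote: the indemnification of a former officer requires a majority of the disinterested directors present (8 − 1 = 7). A majority of 7 is 4, so 4 affirmative votes are needed; 3 voted in favor. Not satisfied.

Invalid — vote requirement not satisfied.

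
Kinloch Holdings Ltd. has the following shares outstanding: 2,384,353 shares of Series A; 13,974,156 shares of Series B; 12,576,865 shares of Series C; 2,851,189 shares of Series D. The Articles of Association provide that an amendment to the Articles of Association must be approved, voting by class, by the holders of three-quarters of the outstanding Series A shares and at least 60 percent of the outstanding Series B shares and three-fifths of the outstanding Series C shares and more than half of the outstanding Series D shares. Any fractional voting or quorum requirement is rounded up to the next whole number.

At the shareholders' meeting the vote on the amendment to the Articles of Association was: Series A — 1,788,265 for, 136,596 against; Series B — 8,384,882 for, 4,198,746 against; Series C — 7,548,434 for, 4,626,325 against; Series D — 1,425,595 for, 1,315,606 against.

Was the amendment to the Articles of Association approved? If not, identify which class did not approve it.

Approved — every class gave the required vote.

Series A: 3/4 of 2384353 = 1788264.75, rounded up to 1788265; 1,788,265 required, 1,788,265 in favor — approved.
Series B: 3/5 of 13974156 = 8384493.60, rounded up to 8384494; 8,384,494 required, 8,384,882 in favor — approved.
Series C: 3/5 of 12576865 = 7546119; 7,546,119 required, 7,548,434 in favor — approved.
Series D: a majority of 2851189 is 1425595; 1,425,595 required, 1,425,595 in favor — approved.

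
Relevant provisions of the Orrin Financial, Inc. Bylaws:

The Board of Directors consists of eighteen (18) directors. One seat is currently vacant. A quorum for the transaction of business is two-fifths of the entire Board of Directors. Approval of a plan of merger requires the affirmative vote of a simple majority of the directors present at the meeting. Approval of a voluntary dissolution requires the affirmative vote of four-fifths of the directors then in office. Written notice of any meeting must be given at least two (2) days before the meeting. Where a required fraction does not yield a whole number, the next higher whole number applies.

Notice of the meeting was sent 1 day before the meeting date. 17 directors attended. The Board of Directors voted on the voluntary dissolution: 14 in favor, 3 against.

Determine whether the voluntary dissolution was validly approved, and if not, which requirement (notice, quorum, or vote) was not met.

Invalid — notice requirement not satisfied.

Notice: 1 day given; 2 required (1 < 2). Not satisfied.
Quorum: 17 present; quorum is 8. Satisfied.
Vote: the voluntary dissolution requires four-fifths of the directors then in office (17). 4/5 of 17 = 13.60, rounded up to 14, so 14 affirmative votes are needed; 14 voted in favor. Satisfied.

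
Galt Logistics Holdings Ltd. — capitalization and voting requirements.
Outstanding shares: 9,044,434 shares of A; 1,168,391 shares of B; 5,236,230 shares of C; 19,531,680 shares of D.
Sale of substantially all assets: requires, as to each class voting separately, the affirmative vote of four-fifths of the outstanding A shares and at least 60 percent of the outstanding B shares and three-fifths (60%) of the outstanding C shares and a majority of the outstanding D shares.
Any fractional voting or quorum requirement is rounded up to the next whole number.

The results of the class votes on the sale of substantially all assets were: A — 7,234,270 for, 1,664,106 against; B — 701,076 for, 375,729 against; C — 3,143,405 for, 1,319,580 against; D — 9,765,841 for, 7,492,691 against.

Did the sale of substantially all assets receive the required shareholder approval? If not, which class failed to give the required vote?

A: 4/5 of 9044434 = 7235547.20, rounded up to 7235548; 7,235,548 required, 7,234,270 in favor — not approved.
B: 3/5 of 1168391 = 701034.60, rounded up to 701035; 701,035 required, 701,076 in favor — approved.
C: 3/5 of 5236230 = 3141738; 3,141,738 required, 3,143,405 in favor — approved.
D: a majority of 19531680 is 9765841; 9,765,841 required, 9,765,841 in favor — approved.

Not approved — the A shares did not give the required vote.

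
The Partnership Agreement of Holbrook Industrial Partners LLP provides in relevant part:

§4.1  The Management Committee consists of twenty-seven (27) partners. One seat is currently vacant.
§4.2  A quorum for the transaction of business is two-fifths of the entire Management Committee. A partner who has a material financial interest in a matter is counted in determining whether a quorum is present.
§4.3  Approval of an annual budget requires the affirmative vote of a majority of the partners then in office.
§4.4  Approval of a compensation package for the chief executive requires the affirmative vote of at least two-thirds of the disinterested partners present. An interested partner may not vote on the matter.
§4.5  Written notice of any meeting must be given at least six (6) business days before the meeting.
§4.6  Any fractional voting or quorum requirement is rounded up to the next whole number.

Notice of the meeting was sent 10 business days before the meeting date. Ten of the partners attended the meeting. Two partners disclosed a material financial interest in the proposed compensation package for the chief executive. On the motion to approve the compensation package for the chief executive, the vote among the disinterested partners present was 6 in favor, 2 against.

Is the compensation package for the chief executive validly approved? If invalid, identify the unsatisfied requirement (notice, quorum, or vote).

Notice: 10 business days given; 6 required (10 ≥ 6). Satisfied.
Quorum: 10 present (interested partners count toward quorum); quorum is 11. Not satisfied.
Vote: the compensation package for the chief executive requires two-thirds of the disinterested partners present (10 − 2 = 8). 2/3 of 8 = 5.33, rounded up to 6, so 6 affirmative votes are needed; 6 voted in favor. Satisfied. (Moot — without a quorum no business can be validly transacted.)

Invalid — quorum requirement not satisfied.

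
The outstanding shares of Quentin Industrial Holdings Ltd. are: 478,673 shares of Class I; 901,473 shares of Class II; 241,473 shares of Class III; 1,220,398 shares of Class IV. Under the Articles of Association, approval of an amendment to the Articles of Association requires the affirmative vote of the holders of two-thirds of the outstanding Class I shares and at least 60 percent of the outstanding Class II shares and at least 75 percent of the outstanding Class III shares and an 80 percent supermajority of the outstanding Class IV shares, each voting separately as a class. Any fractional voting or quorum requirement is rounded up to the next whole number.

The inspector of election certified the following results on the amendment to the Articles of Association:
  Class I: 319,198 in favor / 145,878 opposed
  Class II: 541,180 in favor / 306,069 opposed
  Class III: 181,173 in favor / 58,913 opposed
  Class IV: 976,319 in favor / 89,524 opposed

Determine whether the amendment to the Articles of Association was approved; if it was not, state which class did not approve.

Approved — every class gave the required vote.

Class I: 2/3 of 478673 = 319115.33, rounded up to 319116; 319,116 required, 319,198 in favor — approved.
Class II: 3/5 of 901473 = 540883.80, rounded up to 540884; 540,884 required, 541,180 in favor — approved.
Class III: 3/4 of 241473 = 181104.75, rounded up to 181105; 181,105 required, 181,173 in favor — approved.
Class IV: 4/5 of 1220398 = 976318.40, rounded up to 976319; 976,319 required, 976,319 in favor — approved.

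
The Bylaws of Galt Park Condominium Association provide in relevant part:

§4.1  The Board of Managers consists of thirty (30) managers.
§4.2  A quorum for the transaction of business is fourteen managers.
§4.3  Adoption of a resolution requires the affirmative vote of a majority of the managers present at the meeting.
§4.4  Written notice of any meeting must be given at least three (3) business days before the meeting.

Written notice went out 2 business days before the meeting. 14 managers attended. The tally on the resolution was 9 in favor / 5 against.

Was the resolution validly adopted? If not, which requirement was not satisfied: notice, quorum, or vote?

Notice: 2 business days given; 3 required (2 < 3). Not satisfied.
Quorum: 14 present; quorum is 14. Satisfied.
Vote: the resolution requires a majority of the managers present (14). A majority of 14 is 8, so 8 affirmative votes are needed; 9 voted in favor. Satisfied.

Invalid — notice requirement not satisfied.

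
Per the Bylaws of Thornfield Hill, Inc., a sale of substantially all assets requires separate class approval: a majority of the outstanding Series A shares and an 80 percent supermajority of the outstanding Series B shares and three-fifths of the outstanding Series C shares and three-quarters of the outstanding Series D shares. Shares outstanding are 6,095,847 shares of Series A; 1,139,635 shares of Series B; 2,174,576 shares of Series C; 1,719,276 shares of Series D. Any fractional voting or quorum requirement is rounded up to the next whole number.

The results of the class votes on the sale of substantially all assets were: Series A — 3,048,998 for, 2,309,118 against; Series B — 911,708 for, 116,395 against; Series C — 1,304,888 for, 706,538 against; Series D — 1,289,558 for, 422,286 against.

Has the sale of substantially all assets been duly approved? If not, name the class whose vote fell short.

Series A: a majority of 6095847 is 3047924; 3,047,924 required, 3,048,998 in favor — approved.
Series B: 4/5 of 1139635 = 911708; 911,708 required, 911,708 in favor — approved.
Series C: 3/5 of 2174576 = 1304745.60, rounded up to 1304746; 1,304,746 required, 1,304,888 in favor — approved.
Series D: 3/4 of 1719276 = 1289457; 1,289,457 required, 1,289,558 in favor — approved.

Approved — every class gave the required vote.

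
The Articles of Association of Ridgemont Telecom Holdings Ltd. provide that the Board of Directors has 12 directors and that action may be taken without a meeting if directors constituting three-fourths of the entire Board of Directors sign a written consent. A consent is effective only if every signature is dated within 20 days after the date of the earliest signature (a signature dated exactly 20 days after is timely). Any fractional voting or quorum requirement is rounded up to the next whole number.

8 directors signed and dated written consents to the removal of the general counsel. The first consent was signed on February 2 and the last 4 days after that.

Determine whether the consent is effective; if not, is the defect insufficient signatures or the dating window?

Not effective — insufficient signatures.

Signatures required: three-fourths of 12 — 3/4 of 12 = 9, so 9 needed; 8 signed. Insufficient.
Dating window: the latest signature is 4 days after the earliest; the limit is 20 days. Within the window.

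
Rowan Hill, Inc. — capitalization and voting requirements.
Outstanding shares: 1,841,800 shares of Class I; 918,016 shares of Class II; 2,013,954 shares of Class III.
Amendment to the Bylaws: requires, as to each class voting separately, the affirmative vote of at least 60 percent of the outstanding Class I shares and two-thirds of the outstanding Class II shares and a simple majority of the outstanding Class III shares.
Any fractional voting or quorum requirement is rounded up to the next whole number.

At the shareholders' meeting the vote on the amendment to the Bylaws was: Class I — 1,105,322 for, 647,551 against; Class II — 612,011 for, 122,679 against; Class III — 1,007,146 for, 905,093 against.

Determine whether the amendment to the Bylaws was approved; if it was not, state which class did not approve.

Approved — every class gave the required vote.

Class I: 3/5 of 1841800 = 1105080; 1,105,080 required, 1,105,322 in favor — approved.
Class II: 2/3 of 918016 = 612010.67, rounded up to 612011; 612,011 required, 612,011 in favor — approved.
Class III: a majority of 2013954 is 1006978; 1,006,978 required, 1,007,146 in favor — approved.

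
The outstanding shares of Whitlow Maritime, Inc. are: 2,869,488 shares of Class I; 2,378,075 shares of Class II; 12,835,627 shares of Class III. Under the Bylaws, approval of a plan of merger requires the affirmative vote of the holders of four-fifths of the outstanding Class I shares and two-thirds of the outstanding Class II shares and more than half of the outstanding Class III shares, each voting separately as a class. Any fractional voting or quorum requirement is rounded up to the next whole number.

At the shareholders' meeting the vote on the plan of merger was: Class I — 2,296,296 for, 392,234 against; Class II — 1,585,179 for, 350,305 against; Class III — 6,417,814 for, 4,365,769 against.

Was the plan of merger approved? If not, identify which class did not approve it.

Class I: 4/5 of 2869488 = 2295590.40, rounded up to 2295591; 2,295,591 required, 2,296,296 in favor — approved.
Class II: 2/3 of 2378075 = 1585383.33, rounded up to 1585384; 1,585,384 required, 1,585,179 in favor — not approved.
Class III: a majority of 12835627 is 6417814; 6,417,814 required, 6,417,814 in favor — approved.

Not approved — the Class II shares did not give the required vote.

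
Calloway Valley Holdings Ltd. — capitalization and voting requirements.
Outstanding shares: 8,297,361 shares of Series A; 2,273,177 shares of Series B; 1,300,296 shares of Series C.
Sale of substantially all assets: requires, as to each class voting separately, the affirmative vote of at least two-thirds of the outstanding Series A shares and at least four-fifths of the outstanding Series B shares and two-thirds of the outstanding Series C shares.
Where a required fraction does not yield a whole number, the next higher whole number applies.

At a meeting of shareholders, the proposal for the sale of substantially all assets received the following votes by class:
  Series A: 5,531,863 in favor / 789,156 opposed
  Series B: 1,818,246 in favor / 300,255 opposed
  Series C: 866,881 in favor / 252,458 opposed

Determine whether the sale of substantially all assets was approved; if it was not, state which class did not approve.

Series A: 2/3 of 8297361 = 5531574; 5,531,574 required, 5,531,863 in favor — approved.
Series B: 4/5 of 2273177 = 1818541.60, rounded up to 1818542; 1,818,542 required, 1,818,246 in favor — not approved.
Series C: 2/3 of 1300296 = 866864; 866,864 required, 866,881 in favor — approved.

Not approved — the Series B shares did not give the required vote.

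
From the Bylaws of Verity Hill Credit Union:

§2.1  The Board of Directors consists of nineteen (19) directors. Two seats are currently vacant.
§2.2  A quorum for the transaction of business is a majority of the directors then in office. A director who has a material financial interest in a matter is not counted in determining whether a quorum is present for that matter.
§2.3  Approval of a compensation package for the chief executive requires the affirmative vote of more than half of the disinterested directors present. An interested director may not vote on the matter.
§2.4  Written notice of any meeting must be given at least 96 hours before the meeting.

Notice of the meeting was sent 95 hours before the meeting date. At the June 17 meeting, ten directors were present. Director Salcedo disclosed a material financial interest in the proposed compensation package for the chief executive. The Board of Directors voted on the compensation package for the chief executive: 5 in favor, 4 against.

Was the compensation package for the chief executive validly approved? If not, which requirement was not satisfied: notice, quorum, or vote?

Notice: 95 hours given; 96 required (95 < 96). Not satisfied.
Quorum: 10 present, but the 1 interested director does not count, leaving 9. Quorum is 9. Satisfied.
Vote: the compensation package for the chief executive requires a majority of the disinterested directors present (10 − 1 = 9). A majority of 9 is 5, so 5 affirmative votes are needed; 5 voted in favor. Satisfied.

Invalid — notice requirement not satisfied.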